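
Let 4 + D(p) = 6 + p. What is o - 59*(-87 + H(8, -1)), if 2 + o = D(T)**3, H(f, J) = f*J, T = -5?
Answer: 5576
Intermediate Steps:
H(f, J) = J*f
D(p) = 2 + p (D(p) = -4 + (6 + p) = 2 + p)
o = -29 (o = -2 + (2 - 5)**3 = -2 + (-3)**3 = -2 - 27 = -29)
o - 59*(-87 + H(8, -1)) = -29 - 59*(-87 - 1*8) = -29 - 59*(-87 - 8) = -29 - 59*(-95) = -29 + 5605 = 5576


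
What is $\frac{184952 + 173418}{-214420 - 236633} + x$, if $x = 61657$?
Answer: $\frac{27810216451}{451053} \approx 61656.0$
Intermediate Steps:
$\frac{184952 + 173418}{-214420 - 236633} + x = \frac{184952 + 173418}{-214420 - 236633} + 61657 = \frac{358370}{-451053} + 61657 = 358370 \left(- \frac{1}{451053}\right) + 61657 = - \frac{358370}{451053} + 61657 = \frac{27810216451}{451053}$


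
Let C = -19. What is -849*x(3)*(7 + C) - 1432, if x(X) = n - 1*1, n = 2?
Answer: 8756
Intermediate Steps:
x(X) = 1 (x(X) = 2 - 1*1 = 2 - 1 = 1)
-849*x(3)*(7 + C) - 1432 = -849*(7 - 19) - 1432 = -849*(-12) - 1432 = 10188 - 1432 = 8756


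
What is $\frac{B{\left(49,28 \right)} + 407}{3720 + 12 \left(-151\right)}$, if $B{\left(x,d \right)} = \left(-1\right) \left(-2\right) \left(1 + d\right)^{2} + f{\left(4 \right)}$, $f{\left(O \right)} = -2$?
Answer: $\frac{2087}{1908} \approx 1.0938$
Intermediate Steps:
$B{\left(x,d \right)} = -2 + 2 \left(1 + d\right)^{2}$ ($B{\left(x,d \right)} = \left(-1\right) \left(-2\right) \left(1 + d\right)^{2} - 2 = 2 \left(1 + d\right)^{2} - 2 = -2 + 2 \left(1 + d\right)^{2}$)
$\frac{B{\left(49,28 \right)} + 407}{3720 + 12 \left(-151\right)} = \frac{2 \cdot 28 \left(2 + 28\right) + 407}{3720 + 12 \left(-151\right)} = \frac{2 \cdot 28 \cdot 30 + 407}{3720 - 1812} = \frac{1680 + 407}{1908} = 2087 \cdot \frac{1}{1908} = \frac{2087}{1908}$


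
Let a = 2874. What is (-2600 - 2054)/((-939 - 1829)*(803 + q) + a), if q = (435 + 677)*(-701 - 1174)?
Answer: -2327/2884530085 ≈ -8.0672e-7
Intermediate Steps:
q = -2085000 (q = 1112*(-1875) = -2085000)
(-2600 - 2054)/((-939 - 1829)*(803 + q) + a) = (-2600 - 2054)/((-939 - 1829)*(803 - 2085000) + 2874) = -4654/(-2768*(-2084197) + 2874) = -4654/(5769057296 + 2874) = -4654/5769060170 = -4654*1/5769060170 = -2327/2884530085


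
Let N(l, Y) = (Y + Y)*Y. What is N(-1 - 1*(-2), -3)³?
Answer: 5832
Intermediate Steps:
N(l, Y) = 2*Y² (N(l, Y) = (2*Y)*Y = 2*Y²)
N(-1 - 1*(-2), -3)³ = (2*(-3)²)³ = (2*9)³ = 18³ = 5832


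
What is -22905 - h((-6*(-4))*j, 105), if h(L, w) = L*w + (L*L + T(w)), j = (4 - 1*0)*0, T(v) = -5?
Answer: -22900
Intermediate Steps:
j = 0 (j = (4 + 0)*0 = 4*0 = 0)
h(L, w) = -5 + L**2 + L*w (h(L, w) = L*w + (L*L - 5) = L*w + (L**2 - 5) = L*w + (-5 + L**2) = -5 + L**2 + L*w)
-22905 - h((-6*(-4))*j, 105) = -22905 - (-5 + (-6*(-4)*0)**2 + (-6*(-4)*0)*105) = -22905 - (-5 + (24*0)**2 + (24*0)*105) = -22905 - (-5 + 0**2 + 0*105) = -22905 - (-5 + 0 + 0) = -22905 - 1*(-5) = -22905 + 5 = -22900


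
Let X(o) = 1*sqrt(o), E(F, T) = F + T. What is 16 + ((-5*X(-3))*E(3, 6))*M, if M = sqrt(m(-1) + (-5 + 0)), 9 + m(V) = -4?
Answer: 16 + 135*sqrt(6) ≈ 346.68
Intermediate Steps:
m(V) = -13 (m(V) = -9 - 4 = -13)
X(o) = sqrt(o)
M = 3*I*sqrt(2) (M = sqrt(-13 + (-5 + 0)) = sqrt(-13 - 5) = sqrt(-18) = 3*I*sqrt(2) ≈ 4.2426*I)
16 + ((-5*X(-3))*E(3, 6))*M = 16 + ((-5*I*sqrt(3))*(3 + 6))*(3*I*sqrt(2)) = 16 + (-5*I*sqrt(3)*9)*(3*I*sqrt(2)) = 16 + (-45*I*sqrt(3))*(3*I*sqrt(2)) = 16 + 135*sqrt(6)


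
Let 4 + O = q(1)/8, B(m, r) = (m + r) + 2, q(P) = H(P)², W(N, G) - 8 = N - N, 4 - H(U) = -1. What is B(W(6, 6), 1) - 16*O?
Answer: 25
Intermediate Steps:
H(U) = 5 (H(U) = 4 - 1*(-1) = 4 + 1 = 5)
W(N, G) = 8 (W(N, G) = 8 + (N - N) = 8 + 0 = 8)
q(P) = 25 (q(P) = 5² = 25)
B(m, r) = 2 + m + r
O = -7/8 (O = -4 + 25/8 = -7/8 ≈ -0.87500)
B(W(6, 6), 1) - 16*O = (2 + 8 + 1) - 16*(-7/8) = 11 + 14 = 25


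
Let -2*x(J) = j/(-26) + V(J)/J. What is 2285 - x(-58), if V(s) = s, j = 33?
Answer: 118813/52 ≈ 2284.9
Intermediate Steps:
x(J) = 7/52 (x(J) = -(33/(-26) + J/J)/2 = -(33*(-1/26) + 1)/2 = -(-33/26 + 1)/2 = -½*(-7/26) = 7/52)
2285 - x(-58) = 2285 - 1*7/52 = 2285 - 7/52 = 118813/52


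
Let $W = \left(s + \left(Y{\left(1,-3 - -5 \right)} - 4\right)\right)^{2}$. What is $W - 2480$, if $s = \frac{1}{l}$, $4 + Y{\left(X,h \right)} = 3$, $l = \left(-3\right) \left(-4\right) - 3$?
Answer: $- \frac{198944}{81} \approx -2456.1$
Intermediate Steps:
$l = 9$ ($l = 12 - 3 = 9$)
$Y{\left(X,h \right)} = -1$ ($Y{\left(X,h \right)} = -4 + 3 = -1$)
$s = \frac{1}{9} \approx 0.11111$
$W = \frac{1936}{81}$ ($W = \left(\frac{1}{9} - 5\right)^{2} = \left(- \frac{44}{9}\right)^{2} = \frac{1936}{81} \approx 23.901$)
$W - 2480 = \frac{1936}{81} - 2480 = - \frac{198944}{81}$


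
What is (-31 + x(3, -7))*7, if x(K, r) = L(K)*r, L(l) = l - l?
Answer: -217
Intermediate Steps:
L(l) = 0
x(K, r) = 0 (x(K, r) = 0*r = 0)
(-31 + x(3, -7))*7 = (-31 + 0)*7 = -31*7 = -217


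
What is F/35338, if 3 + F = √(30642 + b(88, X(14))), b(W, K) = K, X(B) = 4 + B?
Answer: -3/35338 + √7665/17669 ≈ 0.0048701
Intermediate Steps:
F = -3 + 2*√7665 (F = -3 + √(30642 + (4 + 14)) = -3 + √(30642 + 18) = -3 + √30660 = -3 + 2*√7665 ≈ 172.10)
F/35338 = (-3 + 2*√7665)/35338 = (-3 + 2*√7665)*(1/35338) = -3/35338 + √7665/17669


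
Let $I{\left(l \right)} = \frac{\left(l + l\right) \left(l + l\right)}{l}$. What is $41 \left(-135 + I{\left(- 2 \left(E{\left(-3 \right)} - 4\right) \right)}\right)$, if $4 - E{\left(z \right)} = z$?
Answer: $-6519$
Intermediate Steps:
$E{\left(z \right)} = 4 - z$
$I{\left(l \right)} = 4 l$ ($I{\left(l \right)} = \frac{2 l 2 l}{l} = \frac{4 l^{2}}{l} = 4 l$)
$41 \left(-135 + I{\left(- 2 \left(E{\left(-3 \right)} - 4\right) \right)}\right) = 41 \left(-135 + 4 \left(- 2 \left(\left(4 - -3\right) - 4\right)\right)\right) = 41 \left(-135 + 4 \left(- 2 \left(\left(4 + 3\right) - 4\right)\right)\right) = 41 \left(-135 + 4 \left(- 2 \left(7 - 4\right)\right)\right) = 41 \left(-135 + 4 \left(\left(-2\right) 3\right)\right) = 41 \left(-135 + 4 \left(-6\right)\right) = 41 \left(-135 - 24\right) = 41 \left(-159\right) = -6519$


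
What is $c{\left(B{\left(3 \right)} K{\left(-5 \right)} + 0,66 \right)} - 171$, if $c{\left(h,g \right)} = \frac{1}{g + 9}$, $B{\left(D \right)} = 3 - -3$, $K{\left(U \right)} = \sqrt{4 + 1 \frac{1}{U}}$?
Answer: $- \frac{12824}{75} \approx -170.99$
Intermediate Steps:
$K{\left(U \right)} = \sqrt{4 + \frac{1}{U}}$
$B{\left(D \right)} = 6$ ($B{\left(D \right)} = 3 + 3 = 6$)
$c{\left(h,g \right)} = \frac{1}{9 + g}$
$c{\left(B{\left(3 \right)} K{\left(-5 \right)} + 0,66 \right)} - 171 = \frac{1}{9 + 66} - 171 = \frac{1}{75} - 171 = - \frac{12824}{75}$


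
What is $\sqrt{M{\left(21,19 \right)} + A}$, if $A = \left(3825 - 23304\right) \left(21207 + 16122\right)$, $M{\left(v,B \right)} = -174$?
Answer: $i \sqrt{727131765} \approx 26965.0 i$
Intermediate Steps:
$A = -727131591$ ($A = \left(-19479\right) 37329 = -727131591$)
$\sqrt{M{\left(21,19 \right)} + A} = \sqrt{-174 - 727131591} = \sqrt{-727131765} = i \sqrt{727131765}$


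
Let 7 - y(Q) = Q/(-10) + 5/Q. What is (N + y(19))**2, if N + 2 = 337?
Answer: 4262914681/36100 ≈ 1.1809e+5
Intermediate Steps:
N = 335 (N = -2 + 337 = 335)
y(Q) = 7 - 5/Q + Q/10 (y(Q) = 7 - (Q/(-10) + 5/Q) = 7 - (Q*(-1/10) + 5/Q) = 7 - (-Q/10 + 5/Q) = 7 - (5/Q - Q/10) = 7 + (-5/Q + Q/10) = 7 - 5/Q + Q/10)
(N + y(19))**2 = (335 + (7 - 5/19 + (1/10)*19))**2 = (335 + (7 - 5*1/19 + 19/10))**2 = (335 + (7 - 5/19 + 19/10))**2 = (335 + 1641/190)**2 = (65291/190)**2 = 4262914681/36100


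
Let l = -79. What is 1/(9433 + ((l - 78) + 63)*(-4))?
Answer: 1/9809 ≈ 0.00010195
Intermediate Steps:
1/(9433 + ((l - 78) + 63)*(-4)) = 1/(9433 + ((-79 - 78) + 63)*(-4)) = 1/(9433 + (-157 + 63)*(-4)) = 1/(9433 - 94*(-4)) = 1/(9433 + 376) = 1/9809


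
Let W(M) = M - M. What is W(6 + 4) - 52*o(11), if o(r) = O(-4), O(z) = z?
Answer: 208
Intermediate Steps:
W(M) = 0
o(r) = -4
W(6 + 4) - 52*o(11) = 0 - 52*(-4) = 0 + 208 = 208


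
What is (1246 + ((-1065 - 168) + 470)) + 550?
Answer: 1033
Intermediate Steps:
(1246 + ((-1065 - 168) + 470)) + 550 = (1246 + (-1233 + 470)) + 550 = (1246 - 763) + 550 = 483 + 550 = 1033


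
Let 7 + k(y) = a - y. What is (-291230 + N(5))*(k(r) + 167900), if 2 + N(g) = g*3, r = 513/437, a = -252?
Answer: -1122850046372/23 ≈ -4.8820e+10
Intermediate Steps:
r = 27/23 (r = 513*(1/437) = 27/23 ≈ 1.1739)
N(g) = -2 + 3*g (N(g) = -2 + g*3 = -2 + 3*g)
k(y) = -259 - y (k(y) = -7 + (-252 - y) = -259 - y)
(-291230 + N(5))*(k(r) + 167900) = (-291230 + (-2 + 3*5))*((-259 - 1*27/23) + 167900) = (-291230 + (-2 + 15))*((-259 - 27/23) + 167900) = (-291230 + 13)*(-5984/23 + 167900) = -291217*3855716/23 = -1122850046372/23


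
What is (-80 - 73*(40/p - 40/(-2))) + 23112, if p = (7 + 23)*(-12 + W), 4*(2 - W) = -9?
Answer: 2007364/93 ≈ 21585.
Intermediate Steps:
W = 17/4 (W = 2 - 1/4*(-9) = 2 + 9/4 = 17/4 ≈ 4.2500)
p = -465/2 (p = (7 + 23)*(-12 + 17/4) = 30*(-31/4) = -465/2 ≈ -232.50)
(-80 - 73*(40/p - 40/(-2))) + 23112 = (-80 - 73*(40/(-465/2) - 40/(-2))) + 23112 = (-80 - 73*(40*(-2/465) - 40*(-1/2))) + 23112 = (-80 - 73*(-16/93 + 20)) + 23112 = (-80 - 73*1844/93) + 23112 = (-80 - 134612/93) + 23112 = -142052/93 + 23112 = 2007364/93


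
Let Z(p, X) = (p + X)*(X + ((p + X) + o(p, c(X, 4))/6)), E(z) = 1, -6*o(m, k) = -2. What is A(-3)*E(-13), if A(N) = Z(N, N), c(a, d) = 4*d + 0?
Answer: 161/3 ≈ 53.667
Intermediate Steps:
c(a, d) = 4*d
o(m, k) = 1/3 (o(m, k) = -1/6*(-2) = 1/3)
Z(p, X) = (X + p)*(1/18 + p + 2*X) (Z(p, X) = (p + X)*(X + ((p + X) + (1/3)/6)) = (X + p)*(X + ((X + p) + (1/3)*(1/6))) = (X + p)*(X + ((X + p) + 1/18)) = (X + p)*(X + (1/18 + X + p)) = (X + p)*(1/18 + p + 2*X))
A(N) = 6*N**2 + N/9 (A(N) = N**2 + 2*N**2 + N/18 + N/18 + 3*N*N = N**2 + 2*N**2 + N/18 + N/18 + 3*N**2 = 6*N**2 + N/9)
A(-3)*E(-13) = ((1/9)*(-3)*(1 + 54*(-3)))*1 = ((1/9)*(-3)*(1 - 162))*1 = ((1/9)*(-3)*(-161))*1 = (161/3)*1 = 161/3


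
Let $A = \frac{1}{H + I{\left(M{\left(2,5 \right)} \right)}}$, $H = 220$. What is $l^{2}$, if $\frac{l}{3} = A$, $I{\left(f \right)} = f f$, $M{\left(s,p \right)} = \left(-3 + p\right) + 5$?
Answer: $\frac{9}{72361} \approx 0.00012438$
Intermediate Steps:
$M{\left(s,p \right)} = 2 + p$
$I{\left(f \right)} = f^{2}$
$A = \frac{1}{269}$ ($A = \frac{1}{220 + \left(2 + 5\right)^{2}} = \frac{1}{220 + 7^{2}} = \frac{1}{220 + 49} = \frac{1}{269} \approx 0.0037175$)
$l = \frac{3}{269}$ ($l = 3 \cdot \frac{1}{269} = \frac{3}{269} \approx 0.011152$)
$l^{2} = \left(\frac{3}{269}\right)^{2} = \frac{9}{72361}$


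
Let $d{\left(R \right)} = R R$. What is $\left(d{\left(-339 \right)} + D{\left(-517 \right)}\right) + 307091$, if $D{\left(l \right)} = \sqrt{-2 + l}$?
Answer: $422012 + i \sqrt{519} \approx 4.2201 \cdot 10^{5} + 22.782 i$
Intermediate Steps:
$d{\left(R \right)} = R^{2}$
$\left(d{\left(-339 \right)} + D{\left(-517 \right)}\right) + 307091 = \left(\left(-339\right)^{2} + \sqrt{-2 - 517}\right) + 307091 = \left(114921 + \sqrt{-519}\right) + 307091 = \left(114921 + i \sqrt{519}\right) + 307091 = 422012 + i \sqrt{519}$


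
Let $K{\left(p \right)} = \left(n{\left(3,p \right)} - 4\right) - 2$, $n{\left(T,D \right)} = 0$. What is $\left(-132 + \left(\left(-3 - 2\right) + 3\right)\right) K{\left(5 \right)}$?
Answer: $804$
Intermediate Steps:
$K{\left(p \right)} = -6$ ($K{\left(p \right)} = \left(0 - 4\right) - 2 = -4 - 2 = -6$)
$\left(-132 + \left(\left(-3 - 2\right) + 3\right)\right) K{\left(5 \right)} = \left(-132 + \left(\left(-3 - 2\right) + 3\right)\right) \left(-6\right) = \left(-132 + \left(-5 + 3\right)\right) \left(-6\right) = \left(-132 - 2\right) \left(-6\right) = \left(-134\right) \left(-6\right) = 804$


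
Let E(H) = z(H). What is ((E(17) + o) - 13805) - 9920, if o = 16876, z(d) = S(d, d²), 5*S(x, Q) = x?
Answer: -34228/5 ≈ -6845.6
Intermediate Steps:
S(x, Q) = x/5
z(d) = d/5
E(H) = H/5
((E(17) + o) - 13805) - 9920 = (((⅕)*17 + 16876) - 13805) - 9920 = ((17/5 + 16876) - 13805) - 9920 = (84397/5 - 13805) - 9920 = 15372/5 - 9920 = -34228/5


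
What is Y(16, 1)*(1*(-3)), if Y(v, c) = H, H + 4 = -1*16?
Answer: 60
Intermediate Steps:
H = -20 (H = -4 - 1*16 = -4 - 16 = -20)
Y(v, c) = -20
Y(16, 1)*(1*(-3)) = -20*(-3) = 60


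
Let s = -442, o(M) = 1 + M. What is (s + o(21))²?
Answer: 176400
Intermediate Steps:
(s + o(21))² = (-442 + (1 + 21))² = (-442 + 22)² = (-420)² = 176400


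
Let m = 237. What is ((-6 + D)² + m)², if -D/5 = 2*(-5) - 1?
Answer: 6959044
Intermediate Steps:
D = 55 (D = -5*(2*(-5) - 1) = -5*(-10 - 1) = -5*(-11) = 55)
((-6 + D)² + m)² = ((-6 + 55)² + 237)² = (49² + 237)² = (2401 + 237)² = 2638² = 6959044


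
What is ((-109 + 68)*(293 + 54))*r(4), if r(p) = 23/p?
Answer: -327221/4 ≈ -81805.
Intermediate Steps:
((-109 + 68)*(293 + 54))*r(4) = ((-109 + 68)*(293 + 54))*(23/4) = (-41*347)*(23*(1/4)) = -14227*23/4 = -327221/4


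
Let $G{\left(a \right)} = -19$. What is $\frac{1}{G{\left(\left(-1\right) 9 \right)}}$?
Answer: $- \frac{1}{19} \approx -0.052632$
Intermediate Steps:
$\frac{1}{G{\left(\left(-1\right) 9 \right)}} = \frac{1}{-19} = - \frac{1}{19}$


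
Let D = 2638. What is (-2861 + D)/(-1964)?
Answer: 223/1964 ≈ 0.11354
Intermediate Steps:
(-2861 + D)/(-1964) = (-2861 + 2638)/(-1964) = -223*(-1/1964) = 223/1964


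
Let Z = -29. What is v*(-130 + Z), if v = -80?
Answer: 12720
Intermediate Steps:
v*(-130 + Z) = -80*(-130 - 29) = -80*(-159) = 12720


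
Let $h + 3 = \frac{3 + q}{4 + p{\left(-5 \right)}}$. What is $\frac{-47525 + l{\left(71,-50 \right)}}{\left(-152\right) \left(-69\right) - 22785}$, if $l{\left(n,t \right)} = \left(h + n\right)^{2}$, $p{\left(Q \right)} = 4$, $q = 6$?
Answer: $\frac{2735791}{787008} \approx 3.4762$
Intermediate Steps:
$h = - \frac{15}{8}$ ($h = -3 + \frac{3 + 6}{4 + 4} = -3 + \frac{9}{8} = - \frac{15}{8} \approx -1.875$)
$l{\left(n,t \right)} = \left(- \frac{15}{8} + n\right)^{2}$
$\frac{-47525 + l{\left(71,-50 \right)}}{\left(-152\right) \left(-69\right) - 22785} = \frac{-47525 + \frac{\left(-15 + 8 \cdot 71\right)^{2}}{64}}{\left(-152\right) \left(-69\right) - 22785} = \frac{-47525 + \frac{\left(-15 + 568\right)^{2}}{64}}{10488 - 22785} = \frac{-47525 + \frac{553^{2}}{64}}{-12297} = \left(-47525 + \frac{1}{64} \cdot 305809\right) \left(- \frac{1}{12297}\right) = \left(-47525 + \frac{305809}{64}\right) \left(- \frac{1}{12297}\right) = \left(- \frac{2735791}{64}\right) \left(- \frac{1}{12297}\right) = \frac{2735791}{787008}$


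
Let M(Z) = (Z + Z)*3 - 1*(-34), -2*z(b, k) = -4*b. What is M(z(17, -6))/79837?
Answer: 238/79837 ≈ 0.0029811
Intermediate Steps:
z(b, k) = 2*b (z(b, k) = -(-2)*b = 2*b)
M(Z) = 34 + 6*Z (M(Z) = (2*Z)*3 + 34 = 6*Z + 34 = 34 + 6*Z)
M(z(17, -6))/79837 = (34 + 6*(2*17))/79837 = (34 + 6*34)*(1/79837) = (34 + 204)*(1/79837) = 238*(1/79837) = 238/79837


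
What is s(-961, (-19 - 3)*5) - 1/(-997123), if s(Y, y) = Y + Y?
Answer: -1916470405/997123 ≈ -1922.0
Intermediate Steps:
s(Y, y) = 2*Y
s(-961, (-19 - 3)*5) - 1/(-997123) = 2*(-961) - 1/(-997123) = -1922 - 1*(-1/997123) = -1922 + 1/997123 = -1916470405/997123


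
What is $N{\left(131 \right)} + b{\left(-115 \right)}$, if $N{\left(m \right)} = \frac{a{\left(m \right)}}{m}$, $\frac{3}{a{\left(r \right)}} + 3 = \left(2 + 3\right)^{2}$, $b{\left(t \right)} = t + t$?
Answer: $- \frac{662857}{2882} \approx -230.0$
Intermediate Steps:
$b{\left(t \right)} = 2 t$
$a{\left(r \right)} = \frac{3}{22}$ ($a{\left(r \right)} = \frac{3}{-3 + \left(2 + 3\right)^{2}} = \frac{3}{-3 + 5^{2}} = \frac{3}{-3 + 25} = \frac{3}{22}$)
$N{\left(m \right)} = \frac{3}{22 m}$
$N{\left(131 \right)} + b{\left(-115 \right)} = \frac{3}{22 \cdot 131} + 2 \left(-115\right) = \frac{3}{22} \cdot \frac{1}{131} - 230 = \frac{3}{2882} - 230 = - \frac{662857}{2882}$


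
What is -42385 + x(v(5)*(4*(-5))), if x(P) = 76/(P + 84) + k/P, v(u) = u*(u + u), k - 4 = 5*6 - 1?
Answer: -9706191557/229000 ≈ -42385.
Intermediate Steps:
k = 33 (k = 4 + (5*6 - 1) = 4 + (30 - 1) = 4 + 29 = 33)
v(u) = 2*u² (v(u) = u*(2*u) = 2*u²)
x(P) = 33/P + 76/(84 + P) (x(P) = 76/(P + 84) + 33/P = 76/(84 + P) + 33/P = 33/P + 76/(84 + P))
-42385 + x(v(5)*(4*(-5))) = -42385 + (2772 + 109*((2*5²)*(4*(-5))))/((((2*5²)*(4*(-5))))*(84 + (2*5²)*(4*(-5)))) = -42385 + (2772 + 109*((2*25)*(-20)))/((((2*25)*(-20)))*(84 + (2*25)*(-20))) = -42385 + (2772 + 109*(50*(-20)))/(((50*(-20)))*(84 + 50*(-20))) = -42385 + (2772 + 109*(-1000))/((-1000)*(84 - 1000)) = -42385 - 1/1000*(2772 - 109000)/(-916) = -42385 - 1/1000*(-1/916)*(-106228) = -42385 - 26557/229000 = -9706191557/229000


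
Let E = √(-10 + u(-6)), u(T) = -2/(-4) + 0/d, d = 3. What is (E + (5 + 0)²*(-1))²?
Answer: (-50 + I*√38)²/4 ≈ 615.5 - 154.11*I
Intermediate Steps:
u(T) = ½ (u(T) = -2/(-4) + 0/3 = -2*(-¼) + 0*(⅓) = ½ + 0 = ½)
E = I*√38/2 (E = √(-10 + ½) = √(-19/2) = I*√38/2 ≈ 3.0822*I)
(E + (5 + 0)²*(-1))² = (I*√38/2 + (5 + 0)²*(-1))² = (I*√38/2 + 5²*(-1))² = (I*√38/2 + 25*(-1))² = (I*√38/2 - 25)² = (-25 + I*√38/2)²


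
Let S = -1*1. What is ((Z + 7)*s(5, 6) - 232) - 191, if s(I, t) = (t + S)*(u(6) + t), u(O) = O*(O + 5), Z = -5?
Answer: 297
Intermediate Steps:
S = -1
u(O) = O*(5 + O)
s(I, t) = (-1 + t)*(66 + t) (s(I, t) = (t - 1)*(6*(5 + 6) + t) = (-1 + t)*(6*11 + t) = (-1 + t)*(66 + t))
((Z + 7)*s(5, 6) - 232) - 191 = ((-5 + 7)*(-66 + 6**2 + 65*6) - 232) - 191 = (2*(-66 + 36 + 390) - 232) - 191 = (2*360 - 232) - 191 = (720 - 232) - 191 = 488 - 191 = 297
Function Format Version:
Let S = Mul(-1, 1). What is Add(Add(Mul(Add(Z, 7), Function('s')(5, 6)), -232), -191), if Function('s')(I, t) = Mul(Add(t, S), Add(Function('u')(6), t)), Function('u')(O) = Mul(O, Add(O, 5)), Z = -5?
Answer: 297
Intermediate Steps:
S = -1
Function('u')(O) = Mul(O, Add(5, O))
Function('s')(I, t) = Mul(Add(-1, t), Add(66, t)) (Function('s')(I, t) = Mul(Add(t, -1), Add(Mul(6, Add(5, 6)), t)) = Mul(Add(-1, t), Add(Mul(6, 11), t)) = Mul(Add(-1, t), Add(66, t)))
Add(Add(Mul(Add(Z, 7), Function('s')(5, 6)), -232), -191) = Add(Add(Mul(Add(-5, 7), Add(-66, Pow(6, 2), Mul(65, 6))), -232), -191) = Add(Add(Mul(2, Add(-66, 36, 390)), -232), -191) = Add(Add(Mul(2, 360), -232), -191) = Add(Add(720, -232), -191) = Add(488, -191) = 297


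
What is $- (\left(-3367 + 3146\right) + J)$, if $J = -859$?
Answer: $1080$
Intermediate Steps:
$- (\left(-3367 + 3146\right) + J) = - (\left(-3367 + 3146\right) - 859) = - (-221 - 859) = \left(-1\right) \left(-1080\right) = 1080$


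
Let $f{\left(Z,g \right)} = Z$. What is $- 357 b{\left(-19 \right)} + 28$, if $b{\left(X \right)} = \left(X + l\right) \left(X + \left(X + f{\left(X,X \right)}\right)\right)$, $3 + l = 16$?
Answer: $-122066$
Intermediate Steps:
$l = 13$ ($l = -3 + 16 = 13$)
$b{\left(X \right)} = 3 X \left(13 + X\right)$ ($b{\left(X \right)} = \left(X + 13\right) \left(X + \left(X + X\right)\right) = \left(13 + X\right) \left(X + 2 X\right) = \left(13 + X\right) 3 X = 3 X \left(13 + X\right)$)
$- 357 b{\left(-19 \right)} + 28 = - 357 \cdot 3 \left(-19\right) \left(13 - 19\right) + 28 = - 357 \cdot 3 \left(-19\right) \left(-6\right) + 28 = \left(-357\right) 342 + 28 = -122094 + 28 = -122066$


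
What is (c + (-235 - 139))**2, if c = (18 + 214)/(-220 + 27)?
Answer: 5243787396/37249 ≈ 1.4078e+5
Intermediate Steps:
c = -232/193 (c = 232/(-193) = 232*(-1/193) = -232/193 ≈ -1.2021)
(c + (-235 - 139))**2 = (-232/193 + (-235 - 139))**2 = (-232/193 - 374)**2 = (-72414/193)**2 = 5243787396/37249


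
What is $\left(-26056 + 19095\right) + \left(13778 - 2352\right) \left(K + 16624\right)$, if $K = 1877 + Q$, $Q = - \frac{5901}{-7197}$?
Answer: $\frac{507136205477}{2399} \approx 2.1139 \cdot 10^{8}$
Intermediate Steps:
$Q = \frac{1967}{2399}$ ($Q = \left(-5901\right) \left(- \frac{1}{7197}\right) = \frac{1967}{2399} \approx 0.81993$)
$K = \frac{4504890}{2399}$ ($K = 1877 + \frac{1967}{2399} = \frac{4504890}{2399} \approx 1877.8$)
$\left(-26056 + 19095\right) + \left(13778 - 2352\right) \left(K + 16624\right) = \left(-26056 + 19095\right) + \left(13778 - 2352\right) \left(\frac{4504890}{2399} + 16624\right) = -6961 + 11426 \cdot \frac{44385866}{2399} = -6961 + \frac{507152904916}{2399} = \frac{507136205477}{2399}$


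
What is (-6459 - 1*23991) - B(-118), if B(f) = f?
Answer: -30332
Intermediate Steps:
(-6459 - 1*23991) - B(-118) = (-6459 - 1*23991) - 1*(-118) = (-6459 - 23991) + 118 = -30450 + 118 = -30332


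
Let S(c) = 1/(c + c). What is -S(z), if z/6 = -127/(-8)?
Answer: -2/381 ≈ -0.0052493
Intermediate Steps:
z = 381/4 (z = 6*(-127/(-8)) = 6*(-127*(-⅛)) = 6*(127/8) = 381/4 ≈ 95.250)
S(c) = 1/(2*c)
-S(z) = -1/(2*381/4) = -4/(2*381) = -1*2/381 = -2/381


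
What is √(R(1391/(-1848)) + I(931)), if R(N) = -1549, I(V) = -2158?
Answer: I*√3707 ≈ 60.885*I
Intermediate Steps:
√(R(1391/(-1848)) + I(931)) = √(-1549 - 2158) = √(-3707) = I*√3707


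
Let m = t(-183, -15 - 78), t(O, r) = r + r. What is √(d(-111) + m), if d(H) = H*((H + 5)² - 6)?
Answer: 6*I*√34631 ≈ 1116.6*I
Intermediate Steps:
t(O, r) = 2*r
m = -186 (m = 2*(-15 - 78) = 2*(-93) = -186)
d(H) = H*(-6 + (5 + H)²) (d(H) = H*((5 + H)² - 6) = H*(-6 + (5 + H)²))
√(d(-111) + m) = √(-111*(-6 + (5 - 111)²) - 186) = √(-111*(-6 + (-106)²) - 186) = √(-111*(-6 + 11236) - 186) = √(-111*11230 - 186) = √(-1246530 - 186) = √(-1246716) = 6*I*√34631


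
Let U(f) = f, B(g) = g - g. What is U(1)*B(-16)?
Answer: 0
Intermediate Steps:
B(g) = 0
U(1)*B(-16) = 1*0 = 0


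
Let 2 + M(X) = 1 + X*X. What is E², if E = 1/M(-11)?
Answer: 1/14400 ≈ 6.9444e-5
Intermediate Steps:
M(X) = -1 + X² (M(X) = -2 + (1 + X*X) = -2 + (1 + X²) = -1 + X²)
E = 1/120 (E = 1/(-1 + (-11)²) = 1/(-1 + 121) = 1/120 ≈ 0.0083333)
E² = (1/120)² = 1/14400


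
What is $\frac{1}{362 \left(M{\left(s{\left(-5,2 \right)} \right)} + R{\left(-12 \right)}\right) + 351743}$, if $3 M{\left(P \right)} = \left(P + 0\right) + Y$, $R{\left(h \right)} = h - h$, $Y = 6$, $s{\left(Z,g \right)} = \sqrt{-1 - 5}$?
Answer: $\frac{1057401}{372699220355} - \frac{362 i \sqrt{6}}{372699220355} \approx 2.8371 \cdot 10^{-6} - 2.3792 \cdot 10^{-9} i$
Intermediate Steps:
$s{\left(Z,g \right)} = i \sqrt{6}$ ($s{\left(Z,g \right)} = \sqrt{-6} = i \sqrt{6}$)
$R{\left(h \right)} = 0$
$M{\left(P \right)} = 2 + \frac{P}{3}$ ($M{\left(P \right)} = \frac{\left(P + 0\right) + 6}{3} = \frac{P + 6}{3} = \frac{6 + P}{3} = 2 + \frac{P}{3}$)
$\frac{1}{362 \left(M{\left(s{\left(-5,2 \right)} \right)} + R{\left(-12 \right)}\right) + 351743} = \frac{1}{362 \left(\left(2 + \frac{i \sqrt{6}}{3}\right) + 0\right) + 351743} = \frac{1}{362 \left(2 + \frac{i \sqrt{6}}{3}\right) + 351743} = \frac{1}{\left(724 + \frac{362 i \sqrt{6}}{3}\right) + 351743} = \frac{1}{352467 + \frac{362 i \sqrt{6}}{3}}$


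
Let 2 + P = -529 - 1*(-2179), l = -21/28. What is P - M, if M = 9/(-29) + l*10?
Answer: 96037/58 ≈ 1655.8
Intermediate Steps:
l = -¾ (l = -21*1/28 = -¾ ≈ -0.75000)
M = -453/58 (M = 9/(-29) - ¾*10 = 9*(-1/29) - 15/2 = -9/29 - 15/2 = -453/58 ≈ -7.8103)
P = 1648 (P = -2 + (-529 - 1*(-2179)) = -2 + (-529 + 2179) = -2 + 1650 = 1648)
P - M = 1648 - 1*(-453/58) = 1648 + 453/58 = 96037/58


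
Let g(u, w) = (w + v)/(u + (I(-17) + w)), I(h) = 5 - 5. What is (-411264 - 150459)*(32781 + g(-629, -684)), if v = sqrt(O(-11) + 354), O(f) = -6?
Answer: -24177758322051/1313 + 1123446*sqrt(87)/1313 ≈ -1.8414e+10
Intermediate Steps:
I(h) = 0
v = 2*sqrt(87) (v = sqrt(-6 + 354) = sqrt(348) = 2*sqrt(87) ≈ 18.655)
g(u, w) = (w + 2*sqrt(87))/(u + w) (g(u, w) = (w + 2*sqrt(87))/(u + (0 + w)) = (w + 2*sqrt(87))/(u + w))
(-411264 - 150459)*(32781 + g(-629, -684)) = (-411264 - 150459)*(32781 + (-684 + 2*sqrt(87))/(-629 - 684)) = -561723*(32781 + (-684 + 2*sqrt(87))/(-1313)) = -561723*(32781 - (-684 + 2*sqrt(87))/1313) = -561723*(32781 + (684/1313 - 2*sqrt(87)/1313)) = -561723*(43042137/1313 - 2*sqrt(87)/1313) = -24177758322051/1313 + 1123446*sqrt(87)/1313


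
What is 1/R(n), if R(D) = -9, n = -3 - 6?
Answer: -⅑ ≈ -0.11111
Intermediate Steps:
n = -9
1/R(n) = 1/(-9) = -⅑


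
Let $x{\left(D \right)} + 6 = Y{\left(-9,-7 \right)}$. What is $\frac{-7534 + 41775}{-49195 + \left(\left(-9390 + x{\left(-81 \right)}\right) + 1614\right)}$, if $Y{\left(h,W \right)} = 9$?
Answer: $- \frac{34241}{56968} \approx -0.60106$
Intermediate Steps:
$x{\left(D \right)} = 3$ ($x{\left(D \right)} = -6 + 9 = 3$)
$\frac{-7534 + 41775}{-49195 + \left(\left(-9390 + x{\left(-81 \right)}\right) + 1614\right)} = \frac{-7534 + 41775}{-49195 + \left(\left(-9390 + 3\right) + 1614\right)} = \frac{34241}{-49195 + \left(-9387 + 1614\right)} = \frac{34241}{-49195 - 7773} = \frac{34241}{-56968} = 34241 \left(- \frac{1}{56968}\right) = - \frac{34241}{56968}$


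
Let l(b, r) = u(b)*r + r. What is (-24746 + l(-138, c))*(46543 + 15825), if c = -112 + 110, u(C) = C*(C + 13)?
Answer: -3695179264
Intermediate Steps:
u(C) = C*(13 + C)
c = -2
l(b, r) = r + b*r*(13 + b) (l(b, r) = (b*(13 + b))*r + r = b*r*(13 + b) + r = r + b*r*(13 + b))
(-24746 + l(-138, c))*(46543 + 15825) = (-24746 - 2*(1 - 138*(13 - 138)))*(46543 + 15825) = (-24746 - 2*(1 - 138*(-125)))*62368 = (-24746 - 2*(1 + 17250))*62368 = (-24746 - 2*17251)*62368 = (-24746 - 34502)*62368 = -59248*62368 = -3695179264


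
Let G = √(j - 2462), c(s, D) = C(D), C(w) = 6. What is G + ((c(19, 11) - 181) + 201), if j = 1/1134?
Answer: 26 + I*√39086698/126 ≈ 26.0 + 49.619*I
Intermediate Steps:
c(s, D) = 6
j = 1/1134 ≈ 0.00088183
G = I*√39086698/126 (G = √(1/1134 - 2462) = √(-2791907/1134) = I*√39086698/126 ≈ 49.619*I)
G + ((c(19, 11) - 181) + 201) = I*√39086698/126 + ((6 - 181) + 201) = I*√39086698/126 + (-175 + 201) = I*√39086698/126 + 26 = 26 + I*√39086698/126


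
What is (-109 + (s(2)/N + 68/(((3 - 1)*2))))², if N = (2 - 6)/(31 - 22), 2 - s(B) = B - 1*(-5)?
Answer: 104329/16 ≈ 6520.6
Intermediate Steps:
s(B) = -3 - B (s(B) = 2 - (B - 1*(-5)) = 2 - (B + 5) = 2 - (5 + B) = 2 + (-5 - B) = -3 - B)
N = -4/9 ≈ -0.44444
(-109 + (s(2)/N + 68/(((3 - 1)*2))))² = (-109 + ((-3 - 1*2)/(-4/9) + 68/(((3 - 1)*2))))² = (-109 + ((-3 - 2)*(-9/4) + 68/((2*2))))² = (-109 + (-5*(-9/4) + 68/4))² = (-109 + (45/4 + 68*(¼)))² = (-109 + (45/4 + 17))² = (-109 + 113/4)² = (-323/4)² = 104329/16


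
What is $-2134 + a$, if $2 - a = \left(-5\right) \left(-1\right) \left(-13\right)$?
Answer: $-2067$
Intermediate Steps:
$a = 67$ ($a = 2 - \left(-5\right) \left(-1\right) \left(-13\right) = 2 - 5 \left(-13\right) = 2 - -65 = 2 + 65 = 67$)
$-2134 + a = -2134 + 67 = -2067$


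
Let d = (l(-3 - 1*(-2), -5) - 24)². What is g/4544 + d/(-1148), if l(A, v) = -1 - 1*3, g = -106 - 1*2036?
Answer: -107527/93152 ≈ -1.1543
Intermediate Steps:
g = -2142 (g = -106 - 2036 = -2142)
l(A, v) = -4 (l(A, v) = -1 - 3 = -4)
d = 784 (d = (-4 - 24)² = (-28)² = 784)
g/4544 + d/(-1148) = -2142/4544 + 784/(-1148) = -2142*1/4544 + 784*(-1/1148) = -1071/2272 - 28/41 = -107527/93152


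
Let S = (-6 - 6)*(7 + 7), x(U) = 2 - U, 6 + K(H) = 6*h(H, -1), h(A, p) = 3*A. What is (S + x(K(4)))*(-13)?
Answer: 3016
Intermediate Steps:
K(H) = -6 + 18*H (K(H) = -6 + 6*(3*H) = -6 + 18*H)
S = -168 (S = -12*14 = -168)
(S + x(K(4)))*(-13) = (-168 + (2 - (-6 + 18*4)))*(-13) = (-168 + (2 - (-6 + 72)))*(-13) = (-168 + (2 - 1*66))*(-13) = (-168 + (2 - 66))*(-13) = (-168 - 64)*(-13) = -232*(-13) = 3016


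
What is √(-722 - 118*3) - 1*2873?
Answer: -2873 + 2*I*√269 ≈ -2873.0 + 32.802*I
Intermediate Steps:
√(-722 - 118*3) - 1*2873 = √(-722 - 354) - 2873 = √(-1076) - 2873 = 2*I*√269 - 2873 = -2873 + 2*I*√269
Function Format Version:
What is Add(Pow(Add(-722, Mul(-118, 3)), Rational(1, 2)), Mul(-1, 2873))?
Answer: Add(-2873, Mul(2, I, Pow(269, Rational(1, 2)))) ≈ Add(-2873.0, Mul(32.802, I))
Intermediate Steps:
Add(Pow(Add(-722, Mul(-118, 3)), Rational(1, 2)), Mul(-1, 2873)) = Add(Pow(Add(-722, -354), Rational(1, 2)), -2873) = Add(Pow(-1076, Rational(1, 2)), -2873) = Add(Mul(2, I, Pow(269, Rational(1, 2))), -2873) = Add(-2873, Mul(2, I, Pow(269, Rational(1, 2))))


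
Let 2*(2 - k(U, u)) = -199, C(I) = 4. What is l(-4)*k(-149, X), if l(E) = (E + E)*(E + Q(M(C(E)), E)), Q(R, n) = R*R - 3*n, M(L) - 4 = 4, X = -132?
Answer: -58464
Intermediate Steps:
M(L) = 8 (M(L) = 4 + 4 = 8)
k(U, u) = 203/2 (k(U, u) = 2 - ½*(-199) = 2 + 199/2 = 203/2)
Q(R, n) = R² - 3*n
l(E) = 2*E*(64 - 2*E) (l(E) = (E + E)*(E + (8² - 3*E)) = (2*E)*(E + (64 - 3*E)) = (2*E)*(64 - 2*E) = 2*E*(64 - 2*E))
l(-4)*k(-149, X) = (4*(-4)*(32 - 1*(-4)))*(203/2) = (4*(-4)*(32 + 4))*(203/2) = (4*(-4)*36)*(203/2) = -576*203/2 = -58464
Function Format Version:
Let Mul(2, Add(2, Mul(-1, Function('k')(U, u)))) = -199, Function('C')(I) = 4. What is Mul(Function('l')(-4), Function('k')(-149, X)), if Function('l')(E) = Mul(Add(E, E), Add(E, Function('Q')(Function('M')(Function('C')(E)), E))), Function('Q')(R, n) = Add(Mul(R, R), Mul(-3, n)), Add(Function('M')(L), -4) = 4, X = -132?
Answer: -58464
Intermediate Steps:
Function('M')(L) = 8 (Function('M')(L) = Add(4, 4) = 8)
Function('k')(U, u) = Rational(203, 2) (Function('k')(U, u) = Add(2, Mul(Rational(-1, 2), -199)) = Add(2, Rational(199, 2)) = Rational(203, 2))
Function('Q')(R, n) = Add(Pow(R, 2), Mul(-3, n))
Function('l')(E) = Mul(2, E, Add(64, Mul(-2, E))) (Function('l')(E) = Mul(Add(E, E), Add(E, Add(Pow(8, 2), Mul(-3, E)))) = Mul(Mul(2, E), Add(E, Add(64, Mul(-3, E)))) = Mul(Mul(2, E), Add(64, Mul(-2, E))) = Mul(2, E, Add(64, Mul(-2, E))))
Mul(Function('l')(-4), Function('k')(-149, X)) = Mul(Mul(4, -4, Add(32, Mul(-1, -4))), Rational(203, 2)) = Mul(Mul(4, -4, Add(32, 4)), Rational(203, 2)) = Mul(Mul(4, -4, 36), Rational(203, 2)) = Mul(-576, Rational(203, 2)) = -58464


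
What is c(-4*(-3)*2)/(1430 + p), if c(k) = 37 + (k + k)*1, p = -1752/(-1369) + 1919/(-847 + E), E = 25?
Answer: 95652030/1608017773 ≈ 0.059484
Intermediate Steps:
p = -1186967/1125318 (p = -1752/(-1369) + 1919/(-847 + 25) = -1752*(-1/1369) + 1919/(-822) = 1752/1369 + 1919*(-1/822) = 1752/1369 - 1919/822 = -1186967/1125318 ≈ -1.0548)
c(k) = 37 + 2*k (c(k) = 37 + (2*k)*1 = 37 + 2*k)
c(-4*(-3)*2)/(1430 + p) = (37 + 2*(-4*(-3)*2))/(1430 - 1186967/1125318) = (37 + 2*(12*2))/(1608017773/1125318) = (37 + 2*24)*(1125318/1608017773) = (37 + 48)*(1125318/1608017773) = 85*(1125318/1608017773) = 95652030/1608017773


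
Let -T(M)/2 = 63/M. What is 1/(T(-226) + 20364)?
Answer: 113/2301195 ≈ 4.9105e-5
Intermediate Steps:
T(M) = -126/M
1/(T(-226) + 20364) = 1/(-126/(-226) + 20364) = 1/(-126*(-1/226) + 20364) = 1/(63/113 + 20364) = 1/(2301195/113) = 113/2301195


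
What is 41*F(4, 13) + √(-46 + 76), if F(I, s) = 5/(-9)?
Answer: -205/9 + √30 ≈ -17.301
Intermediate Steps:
F(I, s) = -5/9 (F(I, s) = 5*(-⅑) = -5/9)
41*F(4, 13) + √(-46 + 76) = 41*(-5/9) + √(-46 + 76) = -205/9 + √30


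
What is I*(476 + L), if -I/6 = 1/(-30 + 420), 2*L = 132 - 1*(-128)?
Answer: -606/65 ≈ -9.3231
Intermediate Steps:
L = 130 (L = (132 - 1*(-128))/2 = (132 + 128)/2 = (½)*260 = 130)
I = -1/65 (I = -6/(-30 + 420) = -6/390 = -6*1/390 = -1/65 ≈ -0.015385)
I*(476 + L) = -(476 + 130)/65 = -1/65*606 = -606/65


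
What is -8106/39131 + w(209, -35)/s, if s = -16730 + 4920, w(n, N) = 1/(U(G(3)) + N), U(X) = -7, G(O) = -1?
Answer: -4020698989/19409758620 ≈ -0.20715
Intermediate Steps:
w(n, N) = 1/(-7 + N)
s = -11810
-8106/39131 + w(209, -35)/s = -8106/39131 + 1/(-7 - 35*(-11810)) = -8106*1/39131 - 1/11810/(-42) = -8106/39131 - 1/42*(-1/11810) = -8106/39131 + 1/496020 = -4020698989/19409758620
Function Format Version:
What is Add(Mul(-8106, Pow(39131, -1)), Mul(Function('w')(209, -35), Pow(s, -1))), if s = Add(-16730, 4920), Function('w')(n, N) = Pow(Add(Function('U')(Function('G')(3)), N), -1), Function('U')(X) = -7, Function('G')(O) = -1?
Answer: Rational(-4020698989, 19409758620) ≈ -0.20715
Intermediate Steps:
Function('w')(n, N) = Pow(Add(-7, N), -1)
s = -11810
Add(Mul(-8106, Pow(39131, -1)), Mul(Function('w')(209, -35), Pow(s, -1))) = Add(Mul(-8106, Pow(39131, -1)), Mul(Pow(Add(-7, -35), -1), Pow(-11810, -1))) = Add(Mul(-8106, Rational(1, 39131)), Mul(Pow(-42, -1), Rational(-1, 11810))) = Add(Rational(-8106, 39131), Mul(Rational(-1, 42), Rational(-1, 11810))) = Add(Rational(-8106, 39131), Rational(1, 496020)) = Rational(-4020698989, 19409758620)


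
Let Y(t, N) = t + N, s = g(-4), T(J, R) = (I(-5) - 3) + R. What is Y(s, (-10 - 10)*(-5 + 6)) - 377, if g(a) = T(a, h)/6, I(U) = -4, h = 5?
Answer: -1192/3 ≈ -397.33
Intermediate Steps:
T(J, R) = -7 + R (T(J, R) = (-4 - 3) + R = -7 + R)
g(a) = -⅓ (g(a) = (-7 + 5)/6 = -2*⅙ = -⅓)
s = -⅓ ≈ -0.33333
Y(t, N) = N + t
Y(s, (-10 - 10)*(-5 + 6)) - 377 = ((-10 - 10)*(-5 + 6) - ⅓) - 377 = (-20*1 - ⅓) - 377 = (-20 - ⅓) - 377 = -61/3 - 377 = -1192/3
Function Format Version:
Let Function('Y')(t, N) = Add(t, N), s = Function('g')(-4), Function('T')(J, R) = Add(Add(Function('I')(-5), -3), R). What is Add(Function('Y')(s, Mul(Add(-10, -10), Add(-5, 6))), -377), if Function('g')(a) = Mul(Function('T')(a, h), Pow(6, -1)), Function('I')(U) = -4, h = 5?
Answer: Rational(-1192, 3) ≈ -397.33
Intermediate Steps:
Function('T')(J, R) = Add(-7, R) (Function('T')(J, R) = Add(Add(-4, -3), R) = Add(-7, R))
Function('g')(a) = Rational(-1, 3) (Function('g')(a) = Mul(Add(-7, 5), Pow(6, -1)) = Mul(-2, Rational(1, 6)) = Rational(-1, 3))
s = Rational(-1, 3) ≈ -0.33333
Function('Y')(t, N) = Add(N, t)
Add(Function('Y')(s, Mul(Add(-10, -10), Add(-5, 6))), -377) = Add(Add(Mul(Add(-10, -10), Add(-5, 6)), Rational(-1, 3)), -377) = Add(Add(Mul(-20, 1), Rational(-1, 3)), -377) = Add(Add(-20, Rational(-1, 3)), -377) = Add(Rational(-61, 3), -377) = Rational(-1192, 3)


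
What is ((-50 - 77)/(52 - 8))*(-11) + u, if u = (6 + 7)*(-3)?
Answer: -29/4 ≈ -7.2500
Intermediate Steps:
u = -39 (u = 13*(-3) = -39)
((-50 - 77)/(52 - 8))*(-11) + u = ((-50 - 77)/(52 - 8))*(-11) - 39 = -127/44*(-11) - 39 = 127/4 - 39 = -29/4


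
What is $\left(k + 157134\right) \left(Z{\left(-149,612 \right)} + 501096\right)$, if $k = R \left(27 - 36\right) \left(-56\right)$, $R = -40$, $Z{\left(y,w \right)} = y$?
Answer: $68616714378$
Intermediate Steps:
$k = -20160$ ($k = - 40 \left(27 - 36\right) \left(-56\right) = \left(-40\right) \left(-9\right) \left(-56\right) = 360 \left(-56\right) = -20160$)
$\left(k + 157134\right) \left(Z{\left(-149,612 \right)} + 501096\right) = \left(-20160 + 157134\right) \left(-149 + 501096\right) = 136974 \cdot 500947 = 68616714378$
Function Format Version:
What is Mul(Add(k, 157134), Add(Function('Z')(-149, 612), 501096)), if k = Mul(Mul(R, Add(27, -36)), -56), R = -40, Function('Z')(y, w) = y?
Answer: 68616714378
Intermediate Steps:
k = -20160 (k = Mul(Mul(-40, Add(27, -36)), -56) = Mul(Mul(-40, -9), -56) = Mul(360, -56) = -20160)
Mul(Add(k, 157134), Add(Function('Z')(-149, 612), 501096)) = Mul(Add(-20160, 157134), Add(-149, 501096)) = Mul(136974, 500947) = 68616714378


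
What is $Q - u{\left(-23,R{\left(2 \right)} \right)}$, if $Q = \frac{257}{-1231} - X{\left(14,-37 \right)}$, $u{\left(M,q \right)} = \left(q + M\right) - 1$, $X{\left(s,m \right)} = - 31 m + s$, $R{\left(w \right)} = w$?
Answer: $- \frac{1402366}{1231} \approx -1139.2$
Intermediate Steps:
$X{\left(s,m \right)} = s - 31 m$
$u{\left(M,q \right)} = -1 + M + q$ ($u{\left(M,q \right)} = \left(M + q\right) - 1 = -1 + M + q$)
$Q = - \frac{1429448}{1231}$ ($Q = \frac{257}{-1231} - \left(14 - -1147\right) = 257 \left(- \frac{1}{1231}\right) - \left(14 + 1147\right) = - \frac{257}{1231} - 1161 = - \frac{1429448}{1231} \approx -1161.2$)
$Q - u{\left(-23,R{\left(2 \right)} \right)} = - \frac{1429448}{1231} - \left(-1 - 23 + 2\right) = - \frac{1429448}{1231} - -22 = - \frac{1429448}{1231} + 22 = - \frac{1402366}{1231}$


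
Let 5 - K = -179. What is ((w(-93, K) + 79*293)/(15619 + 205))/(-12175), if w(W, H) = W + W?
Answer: -22961/192657200 ≈ -0.00011918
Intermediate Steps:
K = 184 (K = 5 - 1*(-179) = 5 + 179 = 184)
w(W, H) = 2*W
((w(-93, K) + 79*293)/(15619 + 205))/(-12175) = ((2*(-93) + 79*293)/(15619 + 205))/(-12175) = ((-186 + 23147)/15824)*(-1/12175) = (22961*(1/15824))*(-1/12175) = (22961/15824)*(-1/12175) = -22961/192657200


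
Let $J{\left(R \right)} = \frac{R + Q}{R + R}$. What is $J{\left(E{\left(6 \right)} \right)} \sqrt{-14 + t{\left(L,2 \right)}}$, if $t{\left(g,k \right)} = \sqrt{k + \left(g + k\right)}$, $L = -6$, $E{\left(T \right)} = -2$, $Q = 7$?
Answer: $- \frac{5 \sqrt{-14 + i \sqrt{2}}}{4} \approx -0.23593 - 4.683 i$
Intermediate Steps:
$J{\left(R \right)} = \frac{7 + R}{2 R}$ ($J{\left(R \right)} = \frac{R + 7}{R + R} = \frac{7 + R}{2 R}$)
$t{\left(g,k \right)} = \sqrt{g + 2 k}$
$J{\left(E{\left(6 \right)} \right)} \sqrt{-14 + t{\left(L,2 \right)}} = \frac{7 - 2}{2 \left(-2\right)} \sqrt{-14 + \sqrt{-6 + 2 \cdot 2}} = \frac{1}{2} \left(- \frac{1}{2}\right) 5 \sqrt{-14 + \sqrt{-6 + 4}} = - \frac{5 \sqrt{-14 + \sqrt{-2}}}{4} = - \frac{5 \sqrt{-14 + i \sqrt{2}}}{4}$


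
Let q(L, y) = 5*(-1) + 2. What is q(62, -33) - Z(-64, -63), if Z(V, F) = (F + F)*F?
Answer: -7941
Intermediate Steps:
q(L, y) = -3 (q(L, y) = -5 + 2 = -3)
Z(V, F) = 2*F² (Z(V, F) = (2*F)*F = 2*F²)
q(62, -33) - Z(-64, -63) = -3 - 2*(-63)² = -3 - 2*3969 = -3 - 1*7938 = -3 - 7938 = -7941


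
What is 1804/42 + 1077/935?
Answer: 865987/19635 ≈ 44.104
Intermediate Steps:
1804/42 + 1077/935 = 1804*(1/42) + 1077*(1/935) = 902/21 + 1077/935 = 865987/19635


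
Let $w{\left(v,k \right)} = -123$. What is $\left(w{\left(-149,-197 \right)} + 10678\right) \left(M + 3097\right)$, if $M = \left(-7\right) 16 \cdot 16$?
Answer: $13774275$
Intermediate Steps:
$M = -1792$ ($M = \left(-112\right) 16 = -1792$)
$\left(w{\left(-149,-197 \right)} + 10678\right) \left(M + 3097\right) = \left(-123 + 10678\right) \left(-1792 + 3097\right) = 10555 \cdot 1305 = 13774275$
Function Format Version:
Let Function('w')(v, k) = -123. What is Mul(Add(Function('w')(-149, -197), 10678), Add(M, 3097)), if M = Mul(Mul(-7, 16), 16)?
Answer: 13774275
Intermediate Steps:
M = -1792 (M = Mul(-112, 16) = -1792)
Mul(Add(Function('w')(-149, -197), 10678), Add(M, 3097)) = Mul(Add(-123, 10678), Add(-1792, 3097)) = Mul(10555, 1305) = 13774275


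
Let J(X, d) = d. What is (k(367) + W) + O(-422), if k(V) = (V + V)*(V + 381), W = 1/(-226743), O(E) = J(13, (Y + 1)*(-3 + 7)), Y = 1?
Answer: 124490976719/226743 ≈ 5.4904e+5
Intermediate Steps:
O(E) = 8 (O(E) = (1 + 1)*(-3 + 7) = 2*4 = 8)
W = -1/226743 ≈ -4.4103e-6
k(V) = 2*V*(381 + V) (k(V) = (2*V)*(381 + V) = 2*V*(381 + V))
(k(367) + W) + O(-422) = (2*367*(381 + 367) - 1/226743) + 8 = (2*367*748 - 1/226743) + 8 = (549032 - 1/226743) + 8 = 124489162775/226743 + 8 = 124490976719/226743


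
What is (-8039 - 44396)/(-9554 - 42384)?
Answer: 52435/51938 ≈ 1.0096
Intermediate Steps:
(-8039 - 44396)/(-9554 - 42384) = -52435/(-51938) = -52435*(-1/51938) = 52435/51938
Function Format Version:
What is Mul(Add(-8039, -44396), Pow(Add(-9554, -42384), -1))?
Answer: Rational(52435, 51938) ≈ 1.0096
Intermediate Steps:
Mul(Add(-8039, -44396), Pow(Add(-9554, -42384), -1)) = Mul(-52435, Pow(-51938, -1)) = Mul(-52435, Rational(-1, 51938)) = Rational(52435, 51938)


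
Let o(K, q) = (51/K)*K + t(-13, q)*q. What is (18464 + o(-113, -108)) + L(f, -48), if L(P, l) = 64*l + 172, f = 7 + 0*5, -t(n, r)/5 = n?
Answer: 8595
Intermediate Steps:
t(n, r) = -5*n
f = 7 (f = 7 + 0 = 7)
L(P, l) = 172 + 64*l
o(K, q) = 51 + 65*q (o(K, q) = (51/K)*K + (-5*(-13))*q = 51 + 65*q)
(18464 + o(-113, -108)) + L(f, -48) = (18464 + (51 + 65*(-108))) + (172 + 64*(-48)) = (18464 + (51 - 7020)) + (172 - 3072) = (18464 - 6969) - 2900 = 11495 - 2900 = 8595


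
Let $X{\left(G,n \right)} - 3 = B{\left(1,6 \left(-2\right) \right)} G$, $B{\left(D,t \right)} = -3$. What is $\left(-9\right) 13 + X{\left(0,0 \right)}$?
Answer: $-114$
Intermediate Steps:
$X{\left(G,n \right)} = 3 - 3 G$
$\left(-9\right) 13 + X{\left(0,0 \right)} = \left(-9\right) 13 + \left(3 - 0\right) = -117 + \left(3 + 0\right) = -117 + 3 = -114$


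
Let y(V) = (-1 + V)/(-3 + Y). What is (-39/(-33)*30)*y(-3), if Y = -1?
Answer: 390/11 ≈ 35.455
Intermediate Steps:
y(V) = ¼ - V/4 (y(V) = (-1 + V)/(-3 - 1) = (-1 + V)/(-4) = (-1 + V)*(-¼) = ¼ - V/4)
(-39/(-33)*30)*y(-3) = (-39/(-33)*30)*(¼ - ¼*(-3)) = (-39*(-1/33)*30)*(¼ + ¾) = ((13/11)*30)*1 = (390/11)*1 = 390/11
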